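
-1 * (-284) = 284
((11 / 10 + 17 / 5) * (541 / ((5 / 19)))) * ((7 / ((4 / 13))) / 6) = 2806167 / 80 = 35077.09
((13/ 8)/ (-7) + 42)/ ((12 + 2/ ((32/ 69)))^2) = 74848/ 476847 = 0.16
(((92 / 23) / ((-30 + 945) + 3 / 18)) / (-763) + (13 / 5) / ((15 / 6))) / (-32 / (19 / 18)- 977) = -0.00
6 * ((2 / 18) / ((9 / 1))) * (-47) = -94 / 27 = -3.48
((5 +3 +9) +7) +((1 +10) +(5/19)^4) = 4561860/130321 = 35.00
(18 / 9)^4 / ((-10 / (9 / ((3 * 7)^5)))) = -0.00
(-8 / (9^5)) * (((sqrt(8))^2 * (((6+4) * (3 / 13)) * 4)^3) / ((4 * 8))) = -128000 / 4804839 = -0.03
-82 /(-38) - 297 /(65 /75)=-84112 /247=-340.53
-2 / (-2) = 1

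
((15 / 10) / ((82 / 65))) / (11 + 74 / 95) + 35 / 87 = 2678245 / 5321964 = 0.50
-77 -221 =-298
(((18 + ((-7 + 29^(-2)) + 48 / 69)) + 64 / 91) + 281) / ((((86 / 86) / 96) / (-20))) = -991577735040 / 1760213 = -563328.26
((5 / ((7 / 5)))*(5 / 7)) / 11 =125 / 539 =0.23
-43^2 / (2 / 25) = -46225 / 2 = -23112.50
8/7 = 1.14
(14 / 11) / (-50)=-7 / 275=-0.03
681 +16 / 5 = 3421 / 5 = 684.20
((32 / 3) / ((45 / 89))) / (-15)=-2848 / 2025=-1.41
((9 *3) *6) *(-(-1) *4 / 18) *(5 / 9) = 20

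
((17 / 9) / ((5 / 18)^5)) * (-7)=-24984288 / 3125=-7994.97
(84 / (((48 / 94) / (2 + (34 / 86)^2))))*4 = 1418.85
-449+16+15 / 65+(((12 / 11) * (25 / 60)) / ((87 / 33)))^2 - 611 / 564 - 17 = -59146153 / 131196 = -450.82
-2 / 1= -2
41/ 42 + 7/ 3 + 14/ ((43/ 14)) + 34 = 75613/ 1806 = 41.87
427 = 427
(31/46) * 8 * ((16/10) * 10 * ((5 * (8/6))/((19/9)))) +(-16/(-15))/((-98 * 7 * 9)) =5512143704/20235285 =272.40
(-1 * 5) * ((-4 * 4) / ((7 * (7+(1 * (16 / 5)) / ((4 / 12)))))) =400 / 581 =0.69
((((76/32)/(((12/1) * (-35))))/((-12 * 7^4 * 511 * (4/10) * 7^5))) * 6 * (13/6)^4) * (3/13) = 41743/23945078848223232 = 0.00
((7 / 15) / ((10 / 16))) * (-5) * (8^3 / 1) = -28672 / 15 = -1911.47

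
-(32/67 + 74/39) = -6206/2613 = -2.38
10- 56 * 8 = -438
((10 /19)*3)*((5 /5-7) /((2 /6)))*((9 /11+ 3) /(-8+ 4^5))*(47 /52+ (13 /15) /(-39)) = -129969 /1380236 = -0.09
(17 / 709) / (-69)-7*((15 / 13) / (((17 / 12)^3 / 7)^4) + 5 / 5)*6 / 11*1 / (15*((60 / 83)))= -1038058772108754098334187 / 67930868880915845283050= -15.28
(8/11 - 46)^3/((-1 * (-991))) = -93.63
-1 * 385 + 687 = 302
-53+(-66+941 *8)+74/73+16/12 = 1623085/219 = 7411.35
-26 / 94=-0.28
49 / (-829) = -49 / 829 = -0.06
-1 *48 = -48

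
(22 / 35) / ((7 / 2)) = 44 / 245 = 0.18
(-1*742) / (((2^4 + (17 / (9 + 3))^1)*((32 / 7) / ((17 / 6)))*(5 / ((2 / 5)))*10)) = -44149 / 209000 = -0.21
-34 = -34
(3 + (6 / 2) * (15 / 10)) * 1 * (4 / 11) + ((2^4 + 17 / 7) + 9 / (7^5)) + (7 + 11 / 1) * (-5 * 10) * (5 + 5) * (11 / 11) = -1659981672 / 184877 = -8978.84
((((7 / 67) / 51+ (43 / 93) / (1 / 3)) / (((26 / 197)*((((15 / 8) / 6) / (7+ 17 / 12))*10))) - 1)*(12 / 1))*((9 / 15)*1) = 11298099724 / 57377125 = 196.91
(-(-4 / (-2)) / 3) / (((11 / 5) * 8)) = -5 / 132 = -0.04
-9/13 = -0.69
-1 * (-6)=6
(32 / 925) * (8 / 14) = 128 / 6475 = 0.02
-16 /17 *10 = -160 /17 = -9.41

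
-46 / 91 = -0.51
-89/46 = -1.93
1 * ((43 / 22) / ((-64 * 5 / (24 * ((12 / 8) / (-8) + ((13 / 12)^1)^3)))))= -80539 / 506880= -0.16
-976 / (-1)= 976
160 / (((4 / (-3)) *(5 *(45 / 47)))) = -376 / 15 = -25.07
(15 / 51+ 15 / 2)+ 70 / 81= 23845 / 2754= 8.66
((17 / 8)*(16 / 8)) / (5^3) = 17 / 500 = 0.03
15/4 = 3.75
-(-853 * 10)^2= -72760900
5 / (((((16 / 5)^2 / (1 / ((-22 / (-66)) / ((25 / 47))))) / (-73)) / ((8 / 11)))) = -41.37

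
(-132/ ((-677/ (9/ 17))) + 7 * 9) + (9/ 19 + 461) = 114709757/ 218671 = 524.58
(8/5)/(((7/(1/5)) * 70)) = 4/6125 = 0.00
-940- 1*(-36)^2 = -2236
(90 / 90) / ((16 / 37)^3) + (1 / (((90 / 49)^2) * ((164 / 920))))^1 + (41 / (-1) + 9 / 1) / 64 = 920182729 / 68014080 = 13.53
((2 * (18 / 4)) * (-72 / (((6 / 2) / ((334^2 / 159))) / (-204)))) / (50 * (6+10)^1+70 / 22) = 6007959936 / 156085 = 38491.59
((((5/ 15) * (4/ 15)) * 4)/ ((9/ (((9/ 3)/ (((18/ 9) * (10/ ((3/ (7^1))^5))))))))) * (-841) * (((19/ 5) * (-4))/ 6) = 383496/ 2100875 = 0.18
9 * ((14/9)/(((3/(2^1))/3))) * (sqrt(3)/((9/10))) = 53.89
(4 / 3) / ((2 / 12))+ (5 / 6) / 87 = 8.01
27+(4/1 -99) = -68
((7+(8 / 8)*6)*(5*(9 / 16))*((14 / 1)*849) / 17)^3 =42022780911993711375 / 2515456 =16705830239922.19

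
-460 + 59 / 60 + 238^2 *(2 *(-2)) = -13622101 / 60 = -227035.02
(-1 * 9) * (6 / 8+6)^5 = -129140163 / 1024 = -126113.44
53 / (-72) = -53 / 72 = -0.74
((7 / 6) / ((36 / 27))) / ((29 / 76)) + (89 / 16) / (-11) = 9123 / 5104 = 1.79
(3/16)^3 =27/4096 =0.01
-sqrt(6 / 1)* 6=-6* sqrt(6)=-14.70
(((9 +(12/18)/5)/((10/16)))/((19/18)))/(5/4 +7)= 8768/5225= 1.68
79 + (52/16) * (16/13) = 83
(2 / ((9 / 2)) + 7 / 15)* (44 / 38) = 902 / 855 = 1.05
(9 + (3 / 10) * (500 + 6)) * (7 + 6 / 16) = 11859 / 10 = 1185.90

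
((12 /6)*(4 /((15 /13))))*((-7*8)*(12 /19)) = -23296 /95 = -245.22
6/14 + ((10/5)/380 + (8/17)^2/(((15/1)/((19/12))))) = 1581641/3459330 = 0.46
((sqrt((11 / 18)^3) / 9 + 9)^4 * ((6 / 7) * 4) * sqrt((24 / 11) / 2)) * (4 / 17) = 3367327304 * sqrt(6) / 63241479 + 1464420293212537 * sqrt(33) / 1521400260303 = 5659.84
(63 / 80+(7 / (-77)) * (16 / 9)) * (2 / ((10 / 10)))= 4957 / 3960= 1.25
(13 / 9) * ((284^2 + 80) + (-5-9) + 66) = 1050244 / 9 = 116693.78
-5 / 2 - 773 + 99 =-1353 / 2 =-676.50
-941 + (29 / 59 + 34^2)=12714 / 59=215.49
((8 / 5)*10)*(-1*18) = -288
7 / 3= 2.33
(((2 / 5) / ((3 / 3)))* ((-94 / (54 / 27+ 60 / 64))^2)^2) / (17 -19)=-1048576 / 5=-209715.20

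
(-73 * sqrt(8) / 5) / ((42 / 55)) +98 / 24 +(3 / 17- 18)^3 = -333576787 / 58956- 803 * sqrt(2) / 21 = -5712.14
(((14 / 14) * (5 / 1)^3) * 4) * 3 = 1500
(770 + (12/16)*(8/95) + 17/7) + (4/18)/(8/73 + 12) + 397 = 3093786881/2645370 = 1169.51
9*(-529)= -4761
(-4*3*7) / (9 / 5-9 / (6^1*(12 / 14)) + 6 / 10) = -1680 / 13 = -129.23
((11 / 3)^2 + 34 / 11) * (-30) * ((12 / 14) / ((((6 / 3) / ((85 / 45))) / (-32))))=8905280 / 693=12850.33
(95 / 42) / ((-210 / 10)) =-95 / 882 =-0.11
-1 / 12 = -0.08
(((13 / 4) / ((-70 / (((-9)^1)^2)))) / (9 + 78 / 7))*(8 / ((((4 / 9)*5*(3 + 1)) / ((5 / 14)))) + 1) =-12987 / 52640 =-0.25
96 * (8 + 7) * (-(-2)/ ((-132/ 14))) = -3360/ 11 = -305.45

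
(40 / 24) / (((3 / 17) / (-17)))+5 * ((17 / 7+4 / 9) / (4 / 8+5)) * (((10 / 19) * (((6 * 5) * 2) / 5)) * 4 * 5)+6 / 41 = 91507567 / 539847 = 169.51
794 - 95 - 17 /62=698.73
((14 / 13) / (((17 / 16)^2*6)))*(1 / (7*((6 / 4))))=512 / 33813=0.02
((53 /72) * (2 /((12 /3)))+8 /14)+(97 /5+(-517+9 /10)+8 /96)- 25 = -2624213 /5040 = -520.68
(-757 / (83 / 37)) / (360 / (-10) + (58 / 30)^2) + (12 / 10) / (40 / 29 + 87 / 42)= 10.81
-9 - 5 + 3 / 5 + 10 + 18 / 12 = -19 / 10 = -1.90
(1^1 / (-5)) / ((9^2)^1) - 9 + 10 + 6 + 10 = 6884 / 405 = 17.00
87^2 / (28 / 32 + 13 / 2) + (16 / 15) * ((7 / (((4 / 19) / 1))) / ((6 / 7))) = 2834698 / 2655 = 1067.68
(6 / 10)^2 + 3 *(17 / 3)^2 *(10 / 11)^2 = 725767 / 9075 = 79.97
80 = 80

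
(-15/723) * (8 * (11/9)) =-0.20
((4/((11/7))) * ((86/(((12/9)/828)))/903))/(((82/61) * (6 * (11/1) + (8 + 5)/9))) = 454572/273757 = 1.66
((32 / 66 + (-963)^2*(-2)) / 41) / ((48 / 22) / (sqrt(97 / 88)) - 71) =979301408*sqrt(2134) / 2423736689 + 421528049806 / 661019097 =656.36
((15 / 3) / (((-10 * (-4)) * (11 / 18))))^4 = 6561 / 3748096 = 0.00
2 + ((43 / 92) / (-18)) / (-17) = 56347 / 28152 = 2.00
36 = 36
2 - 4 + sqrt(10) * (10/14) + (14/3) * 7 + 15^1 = 5 * sqrt(10)/7 + 137/3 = 47.93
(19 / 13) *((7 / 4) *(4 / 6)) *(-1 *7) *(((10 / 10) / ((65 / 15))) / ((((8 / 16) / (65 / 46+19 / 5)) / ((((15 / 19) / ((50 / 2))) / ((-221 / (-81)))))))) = -14276493 / 42951350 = -0.33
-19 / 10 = -1.90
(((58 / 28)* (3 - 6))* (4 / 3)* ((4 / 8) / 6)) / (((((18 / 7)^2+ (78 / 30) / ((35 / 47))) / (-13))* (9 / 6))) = 65975 / 111393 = 0.59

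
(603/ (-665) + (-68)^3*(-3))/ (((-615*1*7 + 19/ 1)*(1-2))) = 627291237/ 2850190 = 220.09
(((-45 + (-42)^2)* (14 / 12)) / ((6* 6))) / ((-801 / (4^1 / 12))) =-1337 / 57672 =-0.02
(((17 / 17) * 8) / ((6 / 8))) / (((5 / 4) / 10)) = 256 / 3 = 85.33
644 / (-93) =-644 / 93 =-6.92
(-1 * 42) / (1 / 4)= -168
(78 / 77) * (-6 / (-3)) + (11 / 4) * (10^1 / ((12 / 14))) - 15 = 17657 / 924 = 19.11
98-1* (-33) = 131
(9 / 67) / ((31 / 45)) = 405 / 2077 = 0.19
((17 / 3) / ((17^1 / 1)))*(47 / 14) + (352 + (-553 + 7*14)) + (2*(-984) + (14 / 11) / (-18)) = -2868953 / 1386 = -2069.95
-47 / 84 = -0.56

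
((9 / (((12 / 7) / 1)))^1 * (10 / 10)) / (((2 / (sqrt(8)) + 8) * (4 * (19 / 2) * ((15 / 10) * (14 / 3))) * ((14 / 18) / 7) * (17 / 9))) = 486 / 41021 - 243 * sqrt(2) / 328168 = 0.01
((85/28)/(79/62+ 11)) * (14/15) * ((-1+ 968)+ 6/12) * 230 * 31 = 1211796975/761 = 1592374.47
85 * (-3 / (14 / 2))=-255 / 7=-36.43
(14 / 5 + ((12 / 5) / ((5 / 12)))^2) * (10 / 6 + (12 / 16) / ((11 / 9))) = 3384143 / 41250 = 82.04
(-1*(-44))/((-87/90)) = -1320/29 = -45.52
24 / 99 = 8 / 33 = 0.24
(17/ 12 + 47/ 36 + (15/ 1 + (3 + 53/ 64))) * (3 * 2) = 12413/ 96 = 129.30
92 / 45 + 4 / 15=104 / 45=2.31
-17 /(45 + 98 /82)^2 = -28577 /3587236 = -0.01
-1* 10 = -10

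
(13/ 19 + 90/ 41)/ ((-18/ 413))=-926359/ 14022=-66.06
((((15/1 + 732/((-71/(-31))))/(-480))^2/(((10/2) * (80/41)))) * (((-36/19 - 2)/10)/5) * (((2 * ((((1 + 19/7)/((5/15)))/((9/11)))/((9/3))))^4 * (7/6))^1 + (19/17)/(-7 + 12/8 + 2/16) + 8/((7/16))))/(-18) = 466333843630013381894029/272267354353409856000000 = 1.71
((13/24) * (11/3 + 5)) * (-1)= -169/36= -4.69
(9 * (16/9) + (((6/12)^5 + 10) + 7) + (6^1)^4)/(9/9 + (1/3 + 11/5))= 637935/1696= 376.14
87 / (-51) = -29 / 17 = -1.71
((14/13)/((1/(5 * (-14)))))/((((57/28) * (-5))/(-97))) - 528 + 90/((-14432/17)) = -6665149009/5347056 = -1246.51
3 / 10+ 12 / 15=11 / 10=1.10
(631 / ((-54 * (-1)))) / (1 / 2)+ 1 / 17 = 10754 / 459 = 23.43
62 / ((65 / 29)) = 1798 / 65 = 27.66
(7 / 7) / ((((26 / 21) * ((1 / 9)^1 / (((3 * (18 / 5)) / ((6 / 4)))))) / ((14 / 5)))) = 47628 / 325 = 146.55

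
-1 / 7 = -0.14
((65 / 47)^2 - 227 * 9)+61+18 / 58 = -126826496 / 64061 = -1979.78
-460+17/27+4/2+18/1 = -11863/27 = -439.37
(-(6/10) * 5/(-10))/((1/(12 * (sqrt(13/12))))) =3 * sqrt(39)/5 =3.75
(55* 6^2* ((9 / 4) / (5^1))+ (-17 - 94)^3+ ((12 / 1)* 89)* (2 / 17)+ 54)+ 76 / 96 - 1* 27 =-557567317 / 408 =-1366586.56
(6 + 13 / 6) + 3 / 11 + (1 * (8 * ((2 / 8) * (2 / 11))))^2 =6223 / 726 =8.57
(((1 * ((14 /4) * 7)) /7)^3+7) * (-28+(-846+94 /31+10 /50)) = -53852631 /1240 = -43429.54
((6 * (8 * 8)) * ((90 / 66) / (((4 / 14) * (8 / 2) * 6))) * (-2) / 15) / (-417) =112 / 4587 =0.02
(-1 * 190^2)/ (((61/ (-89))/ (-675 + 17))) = -2114088200/ 61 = -34657183.61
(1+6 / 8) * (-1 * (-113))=791 / 4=197.75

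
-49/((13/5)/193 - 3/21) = 330995/874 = 378.71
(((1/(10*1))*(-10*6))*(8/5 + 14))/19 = -468/95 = -4.93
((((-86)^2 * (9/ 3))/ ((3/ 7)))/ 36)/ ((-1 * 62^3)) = -12943/ 2144952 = -0.01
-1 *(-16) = 16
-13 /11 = -1.18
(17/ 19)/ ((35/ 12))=204/ 665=0.31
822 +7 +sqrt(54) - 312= 3 * sqrt(6) +517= 524.35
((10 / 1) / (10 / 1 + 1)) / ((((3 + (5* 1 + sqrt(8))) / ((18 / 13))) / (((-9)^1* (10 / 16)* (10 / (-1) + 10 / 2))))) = 10125 / 2002 - 10125* sqrt(2) / 8008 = 3.27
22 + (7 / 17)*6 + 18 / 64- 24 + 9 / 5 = 6941 / 2720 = 2.55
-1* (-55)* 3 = 165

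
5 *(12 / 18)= 10 / 3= 3.33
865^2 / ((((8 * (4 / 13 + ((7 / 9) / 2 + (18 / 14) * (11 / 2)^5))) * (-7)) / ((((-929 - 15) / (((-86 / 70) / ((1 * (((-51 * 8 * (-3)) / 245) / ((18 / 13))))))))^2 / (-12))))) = 20321012387056742400 / 15366378890359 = 1322433.38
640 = 640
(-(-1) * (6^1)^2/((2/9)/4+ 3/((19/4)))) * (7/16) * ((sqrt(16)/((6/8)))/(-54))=-532/235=-2.26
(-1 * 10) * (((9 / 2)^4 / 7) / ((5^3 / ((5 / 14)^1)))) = -6561 / 3920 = -1.67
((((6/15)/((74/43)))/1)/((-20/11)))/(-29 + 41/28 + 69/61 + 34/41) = 752801/150605725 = 0.00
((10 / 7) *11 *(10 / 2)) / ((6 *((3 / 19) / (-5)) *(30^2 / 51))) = -17765 / 756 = -23.50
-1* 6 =-6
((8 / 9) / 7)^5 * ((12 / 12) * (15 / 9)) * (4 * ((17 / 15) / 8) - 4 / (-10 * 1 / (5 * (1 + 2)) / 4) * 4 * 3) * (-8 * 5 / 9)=-5673451520 / 80387359983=-0.07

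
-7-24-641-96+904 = 136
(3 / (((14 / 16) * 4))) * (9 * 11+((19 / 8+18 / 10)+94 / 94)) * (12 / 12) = 12501 / 140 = 89.29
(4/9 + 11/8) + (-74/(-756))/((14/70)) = 2.31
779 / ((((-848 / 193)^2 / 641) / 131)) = 2436584071841 / 719104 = 3388361.17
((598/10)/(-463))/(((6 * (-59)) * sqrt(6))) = 299 * sqrt(6)/4917060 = 0.00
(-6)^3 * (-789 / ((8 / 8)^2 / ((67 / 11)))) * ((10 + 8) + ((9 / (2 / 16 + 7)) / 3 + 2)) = 4430342304 / 209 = 21197810.07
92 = 92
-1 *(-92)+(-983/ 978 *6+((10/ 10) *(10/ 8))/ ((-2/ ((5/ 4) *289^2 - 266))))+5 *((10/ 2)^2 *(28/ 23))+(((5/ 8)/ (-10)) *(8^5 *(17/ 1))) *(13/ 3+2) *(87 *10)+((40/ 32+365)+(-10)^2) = -23021923999277/ 119968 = -191900540.14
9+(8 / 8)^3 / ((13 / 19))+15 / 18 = 881 / 78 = 11.29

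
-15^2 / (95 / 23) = -1035 / 19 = -54.47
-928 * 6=-5568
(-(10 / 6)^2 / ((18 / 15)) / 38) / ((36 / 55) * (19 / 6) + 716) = -6875 / 81041688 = -0.00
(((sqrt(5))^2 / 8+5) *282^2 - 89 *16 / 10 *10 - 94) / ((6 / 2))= 297203 / 2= 148601.50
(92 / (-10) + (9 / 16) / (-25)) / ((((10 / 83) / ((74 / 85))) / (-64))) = 2665628 / 625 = 4265.00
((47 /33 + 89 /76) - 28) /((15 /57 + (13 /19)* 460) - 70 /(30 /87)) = -63715 /280896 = -0.23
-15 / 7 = -2.14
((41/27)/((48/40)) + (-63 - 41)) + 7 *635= 703447/162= 4342.27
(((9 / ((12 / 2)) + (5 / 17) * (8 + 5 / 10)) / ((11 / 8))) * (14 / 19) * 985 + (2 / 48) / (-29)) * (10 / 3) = 1535653355 / 218196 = 7037.95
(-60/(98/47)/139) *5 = -7050/6811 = -1.04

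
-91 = -91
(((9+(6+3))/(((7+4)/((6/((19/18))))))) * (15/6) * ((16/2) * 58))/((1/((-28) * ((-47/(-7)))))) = -423947520/209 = -2028457.03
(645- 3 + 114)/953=756/953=0.79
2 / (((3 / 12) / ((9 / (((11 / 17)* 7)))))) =1224 / 77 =15.90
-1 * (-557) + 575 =1132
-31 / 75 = -0.41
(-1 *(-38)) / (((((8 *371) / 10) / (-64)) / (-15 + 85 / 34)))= 38000 / 371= 102.43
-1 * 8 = -8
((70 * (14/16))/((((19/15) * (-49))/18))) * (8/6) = -450/19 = -23.68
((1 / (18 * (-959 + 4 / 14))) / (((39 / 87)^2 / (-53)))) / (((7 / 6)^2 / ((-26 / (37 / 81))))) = -4813884 / 7531979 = -0.64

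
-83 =-83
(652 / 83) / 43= 652 / 3569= 0.18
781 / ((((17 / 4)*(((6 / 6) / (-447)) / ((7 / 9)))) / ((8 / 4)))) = -127777.73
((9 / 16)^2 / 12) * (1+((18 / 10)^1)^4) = 0.30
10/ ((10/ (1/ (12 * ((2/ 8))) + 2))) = 7/ 3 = 2.33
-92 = -92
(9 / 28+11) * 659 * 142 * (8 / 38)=29664226 / 133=223039.29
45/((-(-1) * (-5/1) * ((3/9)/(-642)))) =17334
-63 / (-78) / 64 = 21 / 1664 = 0.01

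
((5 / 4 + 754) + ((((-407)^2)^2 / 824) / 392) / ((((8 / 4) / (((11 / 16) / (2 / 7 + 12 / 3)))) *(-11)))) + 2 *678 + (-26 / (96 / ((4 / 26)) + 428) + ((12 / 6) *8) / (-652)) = 2832907244315371 / 1899021250560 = 1491.77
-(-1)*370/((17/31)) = 11470/17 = 674.71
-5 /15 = -0.33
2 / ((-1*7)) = -2 / 7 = -0.29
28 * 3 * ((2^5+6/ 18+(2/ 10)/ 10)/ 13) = 67942/ 325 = 209.05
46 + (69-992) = -877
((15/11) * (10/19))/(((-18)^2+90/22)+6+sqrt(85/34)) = 220500/102640451 - 330 * sqrt(10)/102640451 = 0.00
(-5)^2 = 25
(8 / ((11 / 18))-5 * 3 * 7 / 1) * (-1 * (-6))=-6066 / 11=-551.45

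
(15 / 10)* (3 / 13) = 9 / 26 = 0.35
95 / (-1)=-95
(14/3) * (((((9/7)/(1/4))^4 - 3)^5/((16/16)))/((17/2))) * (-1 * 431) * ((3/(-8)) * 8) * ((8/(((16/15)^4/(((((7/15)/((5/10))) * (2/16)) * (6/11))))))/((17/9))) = 513845414438263217414929093951250913375/21203873086493971951616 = 24233563950425755.56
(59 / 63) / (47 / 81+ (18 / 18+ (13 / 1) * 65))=531 / 480011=0.00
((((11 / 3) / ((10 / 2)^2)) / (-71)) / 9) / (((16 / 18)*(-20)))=11 / 852000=0.00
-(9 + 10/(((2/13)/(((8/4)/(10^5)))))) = -90013/10000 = -9.00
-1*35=-35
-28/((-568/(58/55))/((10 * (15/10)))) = 0.78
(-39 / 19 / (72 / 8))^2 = 169 / 3249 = 0.05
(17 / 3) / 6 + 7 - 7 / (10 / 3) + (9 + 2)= 16.84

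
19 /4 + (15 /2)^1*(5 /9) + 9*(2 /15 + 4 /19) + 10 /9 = 44879 /3420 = 13.12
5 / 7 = 0.71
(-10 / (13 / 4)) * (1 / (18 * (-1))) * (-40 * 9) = -800 / 13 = -61.54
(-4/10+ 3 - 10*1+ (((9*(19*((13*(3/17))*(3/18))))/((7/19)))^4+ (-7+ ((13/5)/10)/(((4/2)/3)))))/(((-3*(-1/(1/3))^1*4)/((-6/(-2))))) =26521067594368140247/320854273600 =82657672.90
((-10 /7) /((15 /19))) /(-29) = 38 /609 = 0.06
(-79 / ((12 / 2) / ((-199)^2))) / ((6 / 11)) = -34413269 / 36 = -955924.14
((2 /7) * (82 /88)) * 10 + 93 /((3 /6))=14527 /77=188.66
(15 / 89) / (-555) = -0.00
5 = 5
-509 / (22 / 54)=-13743 / 11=-1249.36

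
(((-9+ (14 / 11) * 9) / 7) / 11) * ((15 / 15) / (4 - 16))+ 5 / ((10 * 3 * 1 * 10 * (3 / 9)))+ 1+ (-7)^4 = 2402.05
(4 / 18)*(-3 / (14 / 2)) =-0.10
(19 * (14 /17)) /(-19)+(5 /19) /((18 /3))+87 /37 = 112699 /71706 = 1.57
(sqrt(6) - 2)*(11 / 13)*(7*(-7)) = 1078 / 13 - 539*sqrt(6) / 13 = -18.64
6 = 6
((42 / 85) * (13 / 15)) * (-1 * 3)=-546 / 425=-1.28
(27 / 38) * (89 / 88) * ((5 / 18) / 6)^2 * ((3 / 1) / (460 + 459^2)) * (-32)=-2225 / 3177249768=-0.00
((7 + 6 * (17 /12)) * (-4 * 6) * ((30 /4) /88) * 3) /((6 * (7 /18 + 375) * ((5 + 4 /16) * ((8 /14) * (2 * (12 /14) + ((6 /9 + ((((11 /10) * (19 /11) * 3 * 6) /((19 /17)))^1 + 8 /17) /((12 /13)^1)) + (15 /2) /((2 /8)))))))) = -2490075 /11682494879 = -0.00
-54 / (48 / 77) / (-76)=1.14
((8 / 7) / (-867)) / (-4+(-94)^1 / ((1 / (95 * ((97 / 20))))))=16 / 525751401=0.00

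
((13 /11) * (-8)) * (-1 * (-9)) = -936 /11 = -85.09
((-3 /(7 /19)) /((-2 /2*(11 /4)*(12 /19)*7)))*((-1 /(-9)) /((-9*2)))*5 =-1805 /87318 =-0.02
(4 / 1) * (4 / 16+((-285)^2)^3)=2143527953062501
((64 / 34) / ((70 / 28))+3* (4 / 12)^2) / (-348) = -277 / 88740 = -0.00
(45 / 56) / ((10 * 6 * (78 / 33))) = 33 / 5824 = 0.01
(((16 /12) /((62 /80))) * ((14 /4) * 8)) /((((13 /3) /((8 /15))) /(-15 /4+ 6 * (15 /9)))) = 44800 /1209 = 37.06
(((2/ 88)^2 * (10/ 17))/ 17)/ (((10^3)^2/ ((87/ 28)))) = 87/ 1566611200000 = 0.00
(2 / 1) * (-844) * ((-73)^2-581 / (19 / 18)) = -153258584 / 19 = -8066241.26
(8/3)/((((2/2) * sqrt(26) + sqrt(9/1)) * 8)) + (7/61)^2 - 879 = -55605791/63257 + sqrt(26)/51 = -878.95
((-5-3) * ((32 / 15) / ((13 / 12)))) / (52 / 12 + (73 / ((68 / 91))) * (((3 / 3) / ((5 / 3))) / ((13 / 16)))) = -52224 / 253513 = -0.21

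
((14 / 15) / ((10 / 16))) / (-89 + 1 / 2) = -224 / 13275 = -0.02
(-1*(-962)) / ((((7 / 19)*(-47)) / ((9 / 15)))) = -54834 / 1645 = -33.33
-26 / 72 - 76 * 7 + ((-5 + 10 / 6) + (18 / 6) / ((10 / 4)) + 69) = -83789 / 180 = -465.49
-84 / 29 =-2.90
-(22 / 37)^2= -484 / 1369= -0.35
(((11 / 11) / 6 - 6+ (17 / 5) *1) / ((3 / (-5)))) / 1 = 73 / 18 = 4.06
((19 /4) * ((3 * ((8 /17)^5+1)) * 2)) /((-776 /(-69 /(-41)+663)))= -564113845125 /22587085156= -24.98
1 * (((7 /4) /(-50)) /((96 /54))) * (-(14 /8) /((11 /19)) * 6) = 25137 /70400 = 0.36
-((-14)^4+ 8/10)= -192084/5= -38416.80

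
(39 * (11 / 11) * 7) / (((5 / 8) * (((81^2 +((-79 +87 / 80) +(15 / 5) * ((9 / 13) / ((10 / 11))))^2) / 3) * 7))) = 202475520 / 13282672009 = 0.02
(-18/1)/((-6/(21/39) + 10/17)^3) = 15166431/990692608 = 0.02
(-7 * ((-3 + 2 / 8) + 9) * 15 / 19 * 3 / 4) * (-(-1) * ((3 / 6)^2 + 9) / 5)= -58275 / 1216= -47.92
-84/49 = -12/7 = -1.71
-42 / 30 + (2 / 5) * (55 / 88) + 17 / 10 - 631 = -12609 / 20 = -630.45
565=565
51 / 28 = 1.82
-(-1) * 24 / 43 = 24 / 43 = 0.56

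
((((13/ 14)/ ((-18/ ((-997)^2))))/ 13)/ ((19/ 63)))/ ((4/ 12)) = -2982027/ 76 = -39237.20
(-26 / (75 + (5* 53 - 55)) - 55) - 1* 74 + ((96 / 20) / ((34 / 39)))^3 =1323829649 / 35005125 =37.82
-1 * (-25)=25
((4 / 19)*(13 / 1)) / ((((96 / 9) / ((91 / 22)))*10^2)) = 3549 / 334400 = 0.01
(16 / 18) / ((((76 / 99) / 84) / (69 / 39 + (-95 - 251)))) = -8269800 / 247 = -33480.97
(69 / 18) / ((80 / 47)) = 2.25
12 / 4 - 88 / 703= 2.87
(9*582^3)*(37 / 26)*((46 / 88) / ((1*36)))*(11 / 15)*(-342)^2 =204399341867187 / 65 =3144605259495.18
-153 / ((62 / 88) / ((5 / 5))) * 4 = -26928 / 31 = -868.65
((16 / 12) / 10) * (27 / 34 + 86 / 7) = 3113 / 1785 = 1.74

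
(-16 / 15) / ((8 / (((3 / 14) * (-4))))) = 4 / 35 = 0.11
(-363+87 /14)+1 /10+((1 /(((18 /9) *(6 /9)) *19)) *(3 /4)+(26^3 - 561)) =177244779 /10640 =16658.34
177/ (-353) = -177/ 353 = -0.50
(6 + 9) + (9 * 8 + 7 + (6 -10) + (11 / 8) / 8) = 5771 / 64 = 90.17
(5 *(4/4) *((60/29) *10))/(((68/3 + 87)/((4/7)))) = 36000/66787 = 0.54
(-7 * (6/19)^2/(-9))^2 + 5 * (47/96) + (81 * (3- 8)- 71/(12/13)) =-1999490015/4170272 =-479.46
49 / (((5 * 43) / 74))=3626 / 215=16.87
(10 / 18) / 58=5 / 522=0.01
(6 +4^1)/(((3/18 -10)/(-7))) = 420/59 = 7.12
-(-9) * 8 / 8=9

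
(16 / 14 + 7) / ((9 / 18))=114 / 7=16.29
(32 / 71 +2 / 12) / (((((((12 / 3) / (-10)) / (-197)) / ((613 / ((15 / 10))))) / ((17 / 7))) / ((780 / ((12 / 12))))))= 350949580150 / 1491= 235378658.72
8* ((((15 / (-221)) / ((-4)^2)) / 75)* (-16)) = 0.01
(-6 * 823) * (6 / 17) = -29628 / 17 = -1742.82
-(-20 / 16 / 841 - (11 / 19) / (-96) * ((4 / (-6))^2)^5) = 15644837 / 11322527652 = 0.00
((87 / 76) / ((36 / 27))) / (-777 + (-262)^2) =261 / 20631568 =0.00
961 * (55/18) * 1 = 52855/18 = 2936.39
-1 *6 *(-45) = 270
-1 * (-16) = 16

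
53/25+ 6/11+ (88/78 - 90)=-924563/10725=-86.21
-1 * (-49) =49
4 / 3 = 1.33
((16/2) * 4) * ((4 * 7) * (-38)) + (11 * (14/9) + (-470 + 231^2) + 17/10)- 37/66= 9336319/495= 18861.25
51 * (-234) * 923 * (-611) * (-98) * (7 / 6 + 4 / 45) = -4140577891086 / 5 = -828115578217.20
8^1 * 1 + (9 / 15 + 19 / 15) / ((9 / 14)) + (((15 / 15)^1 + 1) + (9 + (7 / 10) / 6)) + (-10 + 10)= 11891 / 540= 22.02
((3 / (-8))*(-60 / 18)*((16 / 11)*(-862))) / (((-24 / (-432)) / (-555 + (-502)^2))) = -7093604880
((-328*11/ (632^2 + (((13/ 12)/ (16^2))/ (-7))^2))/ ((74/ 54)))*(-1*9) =405425727995904/ 6833990698801261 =0.06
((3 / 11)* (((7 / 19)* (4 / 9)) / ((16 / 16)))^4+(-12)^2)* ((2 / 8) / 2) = 56432458178 / 3135132297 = 18.00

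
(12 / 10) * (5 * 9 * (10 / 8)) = 135 / 2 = 67.50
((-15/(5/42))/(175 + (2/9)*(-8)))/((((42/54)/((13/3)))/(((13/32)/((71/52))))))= -533871/442756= -1.21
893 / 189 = 4.72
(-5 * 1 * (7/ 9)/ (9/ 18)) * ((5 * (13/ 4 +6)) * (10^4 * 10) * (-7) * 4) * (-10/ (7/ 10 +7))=-129500000000/ 99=-1308080808.08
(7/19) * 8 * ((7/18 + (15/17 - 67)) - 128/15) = -3181388/14535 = -218.88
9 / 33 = 3 / 11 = 0.27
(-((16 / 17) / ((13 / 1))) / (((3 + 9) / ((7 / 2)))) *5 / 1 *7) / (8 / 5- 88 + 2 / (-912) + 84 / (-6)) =372400 / 50590657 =0.01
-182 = -182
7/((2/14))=49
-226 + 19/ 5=-1111/ 5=-222.20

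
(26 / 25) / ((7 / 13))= 338 / 175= 1.93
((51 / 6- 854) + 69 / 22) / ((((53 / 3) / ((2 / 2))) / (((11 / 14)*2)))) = -27798 / 371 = -74.93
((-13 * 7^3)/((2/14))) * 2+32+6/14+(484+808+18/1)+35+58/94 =-20084777/329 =-61047.95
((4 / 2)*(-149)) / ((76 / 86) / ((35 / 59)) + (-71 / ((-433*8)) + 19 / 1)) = -1553569360 / 106926223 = -14.53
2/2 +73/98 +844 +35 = 880.74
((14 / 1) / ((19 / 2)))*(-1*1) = -28 / 19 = -1.47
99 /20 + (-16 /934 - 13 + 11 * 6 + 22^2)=5061653 /9340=541.93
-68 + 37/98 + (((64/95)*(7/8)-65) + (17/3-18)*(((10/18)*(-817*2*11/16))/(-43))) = -312742091/1005480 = -311.04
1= 1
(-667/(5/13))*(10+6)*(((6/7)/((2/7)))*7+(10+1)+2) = -4717024/5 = -943404.80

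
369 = 369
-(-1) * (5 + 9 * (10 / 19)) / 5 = 37 / 19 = 1.95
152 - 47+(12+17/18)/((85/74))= 88946/765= 116.27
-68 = -68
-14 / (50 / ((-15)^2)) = -63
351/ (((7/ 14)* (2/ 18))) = 6318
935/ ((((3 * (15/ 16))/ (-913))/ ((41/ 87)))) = -143039.00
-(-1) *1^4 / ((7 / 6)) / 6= 1 / 7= 0.14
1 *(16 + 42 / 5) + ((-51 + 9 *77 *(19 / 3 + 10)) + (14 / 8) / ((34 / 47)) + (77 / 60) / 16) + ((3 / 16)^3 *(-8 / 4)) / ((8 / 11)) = 47189110057 / 4177920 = 11294.88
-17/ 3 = -5.67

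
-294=-294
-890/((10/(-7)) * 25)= 623/25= 24.92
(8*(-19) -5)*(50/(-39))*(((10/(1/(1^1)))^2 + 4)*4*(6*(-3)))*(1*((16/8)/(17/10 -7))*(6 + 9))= 8531320.75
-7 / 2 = -3.50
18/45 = 2/5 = 0.40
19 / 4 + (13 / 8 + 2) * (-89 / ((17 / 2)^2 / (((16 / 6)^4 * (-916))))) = 19367938403 / 93636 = 206842.86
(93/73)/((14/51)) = 4743/1022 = 4.64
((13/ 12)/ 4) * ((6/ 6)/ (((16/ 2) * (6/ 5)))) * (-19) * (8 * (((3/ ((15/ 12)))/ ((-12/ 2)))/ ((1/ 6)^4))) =2223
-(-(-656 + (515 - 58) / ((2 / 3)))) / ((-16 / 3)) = -177 / 32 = -5.53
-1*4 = -4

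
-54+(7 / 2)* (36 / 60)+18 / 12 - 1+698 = 3233 / 5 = 646.60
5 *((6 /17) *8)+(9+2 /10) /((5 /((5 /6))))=3991 /255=15.65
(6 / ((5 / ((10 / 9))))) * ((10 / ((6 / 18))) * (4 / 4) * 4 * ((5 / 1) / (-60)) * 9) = -120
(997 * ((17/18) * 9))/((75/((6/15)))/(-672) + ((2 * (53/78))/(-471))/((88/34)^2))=-8438455849824/278260001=-30325.80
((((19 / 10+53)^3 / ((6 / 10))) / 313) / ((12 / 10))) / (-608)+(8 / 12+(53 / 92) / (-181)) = -103463500829 / 190136532480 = -0.54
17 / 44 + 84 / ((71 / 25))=93607 / 3124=29.96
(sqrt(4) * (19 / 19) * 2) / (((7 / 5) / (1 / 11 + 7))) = 1560 / 77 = 20.26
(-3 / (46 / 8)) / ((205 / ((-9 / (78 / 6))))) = 108 / 61295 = 0.00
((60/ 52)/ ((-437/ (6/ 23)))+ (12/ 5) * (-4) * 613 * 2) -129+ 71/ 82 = -637383427973/ 53571830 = -11897.73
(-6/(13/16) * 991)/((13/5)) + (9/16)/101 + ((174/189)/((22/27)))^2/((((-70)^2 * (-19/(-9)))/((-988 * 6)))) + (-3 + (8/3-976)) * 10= -74852064721551581/5950683538800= -12578.73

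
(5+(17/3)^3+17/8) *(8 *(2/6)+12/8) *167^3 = 4755619032725/1296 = 3669459130.19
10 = 10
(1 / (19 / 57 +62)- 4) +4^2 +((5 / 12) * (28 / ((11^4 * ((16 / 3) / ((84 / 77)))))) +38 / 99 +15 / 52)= 8129029199 / 640660878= 12.69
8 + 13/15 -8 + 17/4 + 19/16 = 1513/240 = 6.30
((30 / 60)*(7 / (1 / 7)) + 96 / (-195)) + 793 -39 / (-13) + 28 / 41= 4374281 / 5330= 820.69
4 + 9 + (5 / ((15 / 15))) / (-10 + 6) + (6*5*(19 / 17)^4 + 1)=19898091 / 334084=59.56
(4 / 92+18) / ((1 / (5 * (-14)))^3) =-142345000 / 23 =-6188913.04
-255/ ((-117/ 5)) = 10.90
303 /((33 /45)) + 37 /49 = 223112 /539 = 413.94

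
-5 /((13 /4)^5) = -5120 /371293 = -0.01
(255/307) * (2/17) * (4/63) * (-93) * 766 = -949840/2149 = -441.99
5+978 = 983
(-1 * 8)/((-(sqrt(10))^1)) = 4 * sqrt(10)/5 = 2.53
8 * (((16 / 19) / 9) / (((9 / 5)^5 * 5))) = 0.01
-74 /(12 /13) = -481 /6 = -80.17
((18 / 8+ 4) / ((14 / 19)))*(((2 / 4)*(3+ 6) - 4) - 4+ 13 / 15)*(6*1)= -7505 / 56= -134.02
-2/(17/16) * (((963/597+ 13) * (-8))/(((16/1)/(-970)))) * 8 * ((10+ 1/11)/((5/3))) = -646183.18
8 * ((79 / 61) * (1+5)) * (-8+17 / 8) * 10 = -222780 / 61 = -3652.13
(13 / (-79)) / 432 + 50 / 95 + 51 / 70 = 28471171 / 22695120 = 1.25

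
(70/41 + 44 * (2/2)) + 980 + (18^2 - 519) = 34059/41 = 830.71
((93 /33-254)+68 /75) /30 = -206477 /24750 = -8.34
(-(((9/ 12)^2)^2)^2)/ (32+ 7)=-2187/ 851968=-0.00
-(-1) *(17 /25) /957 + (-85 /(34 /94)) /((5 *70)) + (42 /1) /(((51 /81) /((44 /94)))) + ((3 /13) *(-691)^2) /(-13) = -381975744947117 /45228633450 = -8445.44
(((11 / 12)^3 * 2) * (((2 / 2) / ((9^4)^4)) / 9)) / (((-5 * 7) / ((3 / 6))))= -1331 / 1008635949195834093120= -0.00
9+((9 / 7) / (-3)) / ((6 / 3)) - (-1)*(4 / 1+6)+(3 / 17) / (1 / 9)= 4849 / 238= 20.37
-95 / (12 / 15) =-118.75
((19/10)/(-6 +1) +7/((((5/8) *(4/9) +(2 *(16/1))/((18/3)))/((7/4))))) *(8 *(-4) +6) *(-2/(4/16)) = 947024/2525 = 375.06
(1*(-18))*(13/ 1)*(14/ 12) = -273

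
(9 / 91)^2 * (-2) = -162 / 8281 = -0.02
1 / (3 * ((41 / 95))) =0.77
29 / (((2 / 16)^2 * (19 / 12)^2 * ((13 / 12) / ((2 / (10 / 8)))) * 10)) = 12828672 / 117325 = 109.34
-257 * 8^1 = -2056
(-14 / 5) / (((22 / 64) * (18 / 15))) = -224 / 33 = -6.79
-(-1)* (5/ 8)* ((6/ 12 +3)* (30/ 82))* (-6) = -1575/ 328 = -4.80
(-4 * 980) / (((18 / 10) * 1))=-19600 / 9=-2177.78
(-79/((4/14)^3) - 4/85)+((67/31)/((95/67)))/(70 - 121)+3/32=-16279254899/4806240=-3387.11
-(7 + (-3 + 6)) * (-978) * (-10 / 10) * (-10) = 97800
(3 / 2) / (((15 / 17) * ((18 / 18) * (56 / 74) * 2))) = 629 / 560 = 1.12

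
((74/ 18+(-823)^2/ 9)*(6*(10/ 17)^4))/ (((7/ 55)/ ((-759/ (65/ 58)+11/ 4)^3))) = -502359113784921273625525/ 3853408377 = -130367473321377.81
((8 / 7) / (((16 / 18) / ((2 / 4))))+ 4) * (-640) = -2971.43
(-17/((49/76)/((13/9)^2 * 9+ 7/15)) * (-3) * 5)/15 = 1118872/2205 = 507.42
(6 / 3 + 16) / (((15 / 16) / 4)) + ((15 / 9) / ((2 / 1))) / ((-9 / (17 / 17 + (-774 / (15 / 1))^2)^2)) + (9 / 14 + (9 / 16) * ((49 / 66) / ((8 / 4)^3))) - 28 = -43699146734101 / 66528000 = -656853.46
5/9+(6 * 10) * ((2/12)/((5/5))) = 95/9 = 10.56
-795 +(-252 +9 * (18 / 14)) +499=-3755 / 7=-536.43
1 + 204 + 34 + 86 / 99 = 23747 / 99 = 239.87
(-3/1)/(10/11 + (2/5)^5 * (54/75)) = -2578125/787586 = -3.27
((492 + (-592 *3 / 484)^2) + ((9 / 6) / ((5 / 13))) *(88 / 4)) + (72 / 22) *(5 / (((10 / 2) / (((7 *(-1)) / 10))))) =43115823 / 73205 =588.97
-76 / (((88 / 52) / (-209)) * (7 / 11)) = 103246 / 7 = 14749.43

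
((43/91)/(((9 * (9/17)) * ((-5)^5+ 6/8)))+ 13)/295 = 1197497107/27174039165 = 0.04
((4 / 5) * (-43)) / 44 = -43 / 55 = -0.78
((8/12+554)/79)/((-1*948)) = -416/56169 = -0.01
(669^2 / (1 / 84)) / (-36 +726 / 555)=-3477548970 / 3209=-1083686.19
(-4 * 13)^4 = 7311616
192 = 192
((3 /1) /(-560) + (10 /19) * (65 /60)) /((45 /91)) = 234377 /205200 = 1.14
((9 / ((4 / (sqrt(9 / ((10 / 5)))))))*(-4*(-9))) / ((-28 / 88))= -2673*sqrt(2) / 7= -540.03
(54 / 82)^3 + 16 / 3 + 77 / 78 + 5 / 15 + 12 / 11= 158289353 / 19711406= 8.03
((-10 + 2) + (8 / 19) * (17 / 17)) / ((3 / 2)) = -96 / 19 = -5.05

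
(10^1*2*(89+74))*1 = 3260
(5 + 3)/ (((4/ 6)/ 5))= 60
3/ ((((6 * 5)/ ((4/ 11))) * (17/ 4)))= 8/ 935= 0.01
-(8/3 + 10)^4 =-2085136/81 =-25742.42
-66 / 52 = -33 / 26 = -1.27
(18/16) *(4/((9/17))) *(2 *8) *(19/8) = 323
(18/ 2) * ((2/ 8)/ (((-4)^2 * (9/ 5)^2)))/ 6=25/ 3456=0.01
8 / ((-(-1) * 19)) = 8 / 19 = 0.42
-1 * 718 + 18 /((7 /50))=-4126 /7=-589.43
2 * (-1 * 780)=-1560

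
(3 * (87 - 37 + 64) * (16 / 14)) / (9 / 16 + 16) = 43776 / 1855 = 23.60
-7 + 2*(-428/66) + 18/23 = -14563/759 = -19.19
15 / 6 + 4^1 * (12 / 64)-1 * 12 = -35 / 4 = -8.75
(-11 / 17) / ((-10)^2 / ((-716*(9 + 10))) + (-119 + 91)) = 37411 / 1619301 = 0.02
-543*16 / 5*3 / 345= -8688 / 575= -15.11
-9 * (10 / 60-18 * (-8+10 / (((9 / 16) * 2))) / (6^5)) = -40 / 27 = -1.48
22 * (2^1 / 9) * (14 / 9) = 616 / 81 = 7.60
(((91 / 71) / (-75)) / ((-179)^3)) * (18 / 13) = 42 / 10180226725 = 0.00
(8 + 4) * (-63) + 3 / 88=-755.97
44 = 44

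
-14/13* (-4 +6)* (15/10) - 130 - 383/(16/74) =-198079/104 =-1904.61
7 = 7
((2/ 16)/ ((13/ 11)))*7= 77/ 104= 0.74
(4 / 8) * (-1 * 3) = -3 / 2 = -1.50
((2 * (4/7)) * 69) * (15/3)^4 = 345000/7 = 49285.71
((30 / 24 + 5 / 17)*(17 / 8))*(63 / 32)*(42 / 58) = 138915 / 29696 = 4.68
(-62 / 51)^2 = 3844 / 2601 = 1.48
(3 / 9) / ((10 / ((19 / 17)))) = 19 / 510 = 0.04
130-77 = 53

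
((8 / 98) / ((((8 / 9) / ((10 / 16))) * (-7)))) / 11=-45 / 60368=-0.00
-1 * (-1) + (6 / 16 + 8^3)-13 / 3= 12217 / 24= 509.04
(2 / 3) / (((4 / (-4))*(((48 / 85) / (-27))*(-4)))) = -255 / 32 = -7.97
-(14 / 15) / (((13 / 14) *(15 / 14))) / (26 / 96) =-43904 / 12675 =-3.46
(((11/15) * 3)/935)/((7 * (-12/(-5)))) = 1/7140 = 0.00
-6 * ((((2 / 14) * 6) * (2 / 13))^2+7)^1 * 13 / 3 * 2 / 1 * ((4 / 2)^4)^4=-15233449984 / 637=-23914364.18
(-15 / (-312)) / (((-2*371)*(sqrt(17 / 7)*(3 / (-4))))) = 5*sqrt(119) / 983892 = 0.00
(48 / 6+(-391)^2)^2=23375046321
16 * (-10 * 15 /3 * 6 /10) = -480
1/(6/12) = 2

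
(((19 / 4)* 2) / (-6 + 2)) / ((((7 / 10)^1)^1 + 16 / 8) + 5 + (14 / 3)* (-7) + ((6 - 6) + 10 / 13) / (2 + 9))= 40755 / 427228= 0.10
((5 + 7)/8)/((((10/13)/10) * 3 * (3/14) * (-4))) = -91/12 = -7.58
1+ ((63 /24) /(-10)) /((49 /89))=293 /560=0.52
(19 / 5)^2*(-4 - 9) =-4693 / 25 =-187.72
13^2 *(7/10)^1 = 1183/10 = 118.30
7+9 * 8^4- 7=36864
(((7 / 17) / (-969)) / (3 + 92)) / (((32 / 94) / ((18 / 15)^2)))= -987 / 52164500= -0.00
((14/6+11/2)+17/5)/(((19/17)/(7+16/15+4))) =1036949/8550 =121.28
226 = 226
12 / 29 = 0.41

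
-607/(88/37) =-22459/88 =-255.22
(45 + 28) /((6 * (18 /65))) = 4745 /108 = 43.94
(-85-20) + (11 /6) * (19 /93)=-58381 /558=-104.63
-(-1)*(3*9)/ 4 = 27/ 4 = 6.75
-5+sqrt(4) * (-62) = -129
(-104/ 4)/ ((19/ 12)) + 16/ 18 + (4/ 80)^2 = -1062229/ 68400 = -15.53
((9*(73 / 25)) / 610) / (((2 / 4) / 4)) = 2628 / 7625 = 0.34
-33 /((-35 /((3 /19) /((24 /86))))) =1419 /2660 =0.53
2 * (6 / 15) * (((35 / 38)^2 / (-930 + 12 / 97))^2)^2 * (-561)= -7455948405337589609375 / 23981434527127487122395622960128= -0.00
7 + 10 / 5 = 9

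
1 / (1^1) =1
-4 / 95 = -0.04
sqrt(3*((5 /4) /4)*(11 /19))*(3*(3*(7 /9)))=7*sqrt(3135) /76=5.16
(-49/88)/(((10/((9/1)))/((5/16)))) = -441/2816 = -0.16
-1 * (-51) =51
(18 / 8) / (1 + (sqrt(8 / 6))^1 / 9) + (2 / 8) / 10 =22109 / 9560 -81*sqrt(3) / 478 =2.02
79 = 79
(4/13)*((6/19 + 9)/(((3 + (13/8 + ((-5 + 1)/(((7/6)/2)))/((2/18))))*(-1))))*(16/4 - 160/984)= 6237952/32376019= 0.19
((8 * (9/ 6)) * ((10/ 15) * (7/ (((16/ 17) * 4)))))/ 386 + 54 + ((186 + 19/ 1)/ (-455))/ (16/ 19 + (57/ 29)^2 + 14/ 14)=691178217547/ 12809187664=53.96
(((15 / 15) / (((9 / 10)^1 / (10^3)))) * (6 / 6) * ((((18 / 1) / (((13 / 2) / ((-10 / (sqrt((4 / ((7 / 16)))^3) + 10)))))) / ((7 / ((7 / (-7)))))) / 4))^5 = -101922746767351562500000000000000000000 / 222640817047649966275582185693 + 40306743090320000000000000000000000000 * sqrt(7) / 222640817047649966275582185693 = 21194997.72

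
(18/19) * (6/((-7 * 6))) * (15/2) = -1.02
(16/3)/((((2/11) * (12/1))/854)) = 18788/9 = 2087.56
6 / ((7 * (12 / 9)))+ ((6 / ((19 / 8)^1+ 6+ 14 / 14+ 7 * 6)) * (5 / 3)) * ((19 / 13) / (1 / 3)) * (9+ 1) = 228829 / 24934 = 9.18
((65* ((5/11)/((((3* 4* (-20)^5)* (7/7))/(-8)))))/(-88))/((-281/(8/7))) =13/45697344000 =0.00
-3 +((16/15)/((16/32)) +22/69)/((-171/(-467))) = 24233/6555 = 3.70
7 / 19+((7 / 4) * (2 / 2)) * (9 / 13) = 1.58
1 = 1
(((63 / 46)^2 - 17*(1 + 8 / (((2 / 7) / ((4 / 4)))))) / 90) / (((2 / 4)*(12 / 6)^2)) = -1039219 / 380880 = -2.73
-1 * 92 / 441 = -92 / 441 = -0.21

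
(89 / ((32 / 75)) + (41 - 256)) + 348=10931 / 32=341.59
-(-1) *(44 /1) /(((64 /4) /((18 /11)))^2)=81 /176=0.46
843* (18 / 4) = 7587 / 2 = 3793.50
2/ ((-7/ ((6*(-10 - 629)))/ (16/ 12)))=10224/ 7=1460.57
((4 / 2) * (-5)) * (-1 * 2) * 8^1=160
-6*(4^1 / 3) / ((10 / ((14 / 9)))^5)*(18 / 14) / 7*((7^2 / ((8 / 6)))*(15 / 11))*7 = -235298 / 5011875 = -0.05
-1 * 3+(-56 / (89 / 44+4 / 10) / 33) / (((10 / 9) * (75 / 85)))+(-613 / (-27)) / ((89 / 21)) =3506416 / 2134665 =1.64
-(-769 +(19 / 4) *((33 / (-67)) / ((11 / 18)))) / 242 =103559 / 32428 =3.19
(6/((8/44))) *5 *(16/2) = 1320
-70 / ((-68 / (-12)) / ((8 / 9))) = -560 / 51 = -10.98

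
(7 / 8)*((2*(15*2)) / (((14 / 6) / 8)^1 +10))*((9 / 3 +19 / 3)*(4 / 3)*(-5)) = -78400 / 247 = -317.41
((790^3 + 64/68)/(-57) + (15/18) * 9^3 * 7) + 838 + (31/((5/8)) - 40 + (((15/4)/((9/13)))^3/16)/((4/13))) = -1543991452488637/178606080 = -8644674.65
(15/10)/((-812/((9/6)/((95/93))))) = -837/308560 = -0.00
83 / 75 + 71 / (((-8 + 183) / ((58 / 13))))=19907 / 6825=2.92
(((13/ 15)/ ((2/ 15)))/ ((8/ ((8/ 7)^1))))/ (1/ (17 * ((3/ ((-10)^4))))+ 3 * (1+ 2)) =663/ 146426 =0.00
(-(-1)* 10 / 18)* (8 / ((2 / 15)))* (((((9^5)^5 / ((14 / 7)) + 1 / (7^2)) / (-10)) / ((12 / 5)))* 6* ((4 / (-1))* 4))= 7035400279380155369948440600 / 147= 47859865846123505918016600.00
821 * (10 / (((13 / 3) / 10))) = 246300 / 13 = 18946.15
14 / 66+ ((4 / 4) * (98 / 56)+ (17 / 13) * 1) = 5611 / 1716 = 3.27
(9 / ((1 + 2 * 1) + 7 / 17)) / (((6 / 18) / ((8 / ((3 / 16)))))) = 9792 / 29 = 337.66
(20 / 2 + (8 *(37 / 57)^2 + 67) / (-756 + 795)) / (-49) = -1495745 / 6208839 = -0.24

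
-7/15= -0.47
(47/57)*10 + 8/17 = 8446/969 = 8.72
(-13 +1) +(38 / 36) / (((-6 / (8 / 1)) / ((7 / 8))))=-1429 / 108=-13.23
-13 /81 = -0.16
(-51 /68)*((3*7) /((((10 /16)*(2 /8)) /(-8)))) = 4032 /5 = 806.40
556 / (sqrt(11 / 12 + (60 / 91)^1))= 1112 *sqrt(469833) / 1721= 442.89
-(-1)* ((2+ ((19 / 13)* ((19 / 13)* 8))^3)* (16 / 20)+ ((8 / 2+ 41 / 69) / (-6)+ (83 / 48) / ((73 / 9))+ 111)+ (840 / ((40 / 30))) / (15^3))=4104.52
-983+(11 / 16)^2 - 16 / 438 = -55086461 / 56064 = -982.56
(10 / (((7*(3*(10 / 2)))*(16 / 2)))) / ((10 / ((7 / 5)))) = 1 / 600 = 0.00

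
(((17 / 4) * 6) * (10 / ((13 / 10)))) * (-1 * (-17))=43350 / 13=3334.62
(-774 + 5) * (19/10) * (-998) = 7290889/5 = 1458177.80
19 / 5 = 3.80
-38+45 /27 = -109 /3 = -36.33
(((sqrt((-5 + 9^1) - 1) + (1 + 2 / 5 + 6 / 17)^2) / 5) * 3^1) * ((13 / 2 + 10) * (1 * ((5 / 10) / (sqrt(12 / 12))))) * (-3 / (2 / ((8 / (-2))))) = 297 * sqrt(3) / 10 + 6593697 / 72250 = 142.70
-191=-191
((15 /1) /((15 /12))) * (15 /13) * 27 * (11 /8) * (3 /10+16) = 435699 /52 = 8378.83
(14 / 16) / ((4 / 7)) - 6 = -143 / 32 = -4.47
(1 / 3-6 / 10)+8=116 / 15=7.73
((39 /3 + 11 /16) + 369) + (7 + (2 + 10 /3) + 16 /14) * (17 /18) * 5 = 1349687 /3024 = 446.33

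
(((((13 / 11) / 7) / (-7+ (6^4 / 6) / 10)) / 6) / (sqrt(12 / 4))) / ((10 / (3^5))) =0.03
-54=-54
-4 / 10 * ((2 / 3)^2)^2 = -32 / 405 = -0.08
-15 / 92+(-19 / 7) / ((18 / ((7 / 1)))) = -1009 / 828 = -1.22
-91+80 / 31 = -2741 / 31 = -88.42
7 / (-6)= -7 / 6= -1.17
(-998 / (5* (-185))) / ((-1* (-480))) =0.00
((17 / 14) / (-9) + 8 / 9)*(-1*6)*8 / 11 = -760 / 231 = -3.29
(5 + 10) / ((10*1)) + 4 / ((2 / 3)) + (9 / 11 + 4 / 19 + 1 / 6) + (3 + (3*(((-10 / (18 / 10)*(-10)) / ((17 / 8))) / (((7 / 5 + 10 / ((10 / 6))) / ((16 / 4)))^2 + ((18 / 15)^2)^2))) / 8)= 2632164407 / 195276433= 13.48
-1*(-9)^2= -81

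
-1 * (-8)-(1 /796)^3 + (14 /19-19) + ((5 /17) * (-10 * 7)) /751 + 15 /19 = -1162399700805133 /122343714638528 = -9.50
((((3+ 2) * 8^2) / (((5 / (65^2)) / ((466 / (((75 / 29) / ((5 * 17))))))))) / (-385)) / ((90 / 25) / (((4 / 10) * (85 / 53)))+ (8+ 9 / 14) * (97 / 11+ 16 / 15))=-422423855360 / 3575341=-118149.25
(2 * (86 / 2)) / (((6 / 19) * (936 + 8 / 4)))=817 / 2814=0.29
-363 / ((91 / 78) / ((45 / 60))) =-233.36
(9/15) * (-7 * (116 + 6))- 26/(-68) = -87043/170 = -512.02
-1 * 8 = -8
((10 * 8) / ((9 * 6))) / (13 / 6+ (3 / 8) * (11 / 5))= 1600 / 3231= 0.50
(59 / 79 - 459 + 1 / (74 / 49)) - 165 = -3639667 / 5846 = -622.59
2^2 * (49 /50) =98 /25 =3.92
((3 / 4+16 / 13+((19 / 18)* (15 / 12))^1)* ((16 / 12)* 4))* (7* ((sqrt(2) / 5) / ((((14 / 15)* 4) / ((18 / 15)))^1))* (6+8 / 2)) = 3089* sqrt(2) / 39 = 112.01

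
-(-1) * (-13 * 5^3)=-1625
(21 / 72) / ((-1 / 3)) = -7 / 8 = -0.88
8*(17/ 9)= 15.11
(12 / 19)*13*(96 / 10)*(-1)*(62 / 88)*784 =-45497088 / 1045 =-43537.88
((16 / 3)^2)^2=65536 / 81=809.09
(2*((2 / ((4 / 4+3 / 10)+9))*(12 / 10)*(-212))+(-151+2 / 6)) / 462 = -5506 / 10197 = -0.54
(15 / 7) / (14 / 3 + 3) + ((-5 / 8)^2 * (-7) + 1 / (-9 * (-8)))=-226367 / 92736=-2.44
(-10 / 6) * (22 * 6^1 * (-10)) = 2200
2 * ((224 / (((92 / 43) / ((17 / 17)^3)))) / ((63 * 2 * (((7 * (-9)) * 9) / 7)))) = -344 / 16767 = -0.02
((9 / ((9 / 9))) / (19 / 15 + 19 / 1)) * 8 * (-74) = -4995 / 19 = -262.89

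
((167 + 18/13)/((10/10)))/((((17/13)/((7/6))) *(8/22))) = 168553/408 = 413.12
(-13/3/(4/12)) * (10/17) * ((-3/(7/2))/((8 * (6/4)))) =65/119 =0.55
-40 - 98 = -138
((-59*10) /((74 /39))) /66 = -4.71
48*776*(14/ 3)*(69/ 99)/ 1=3997952/ 33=121150.06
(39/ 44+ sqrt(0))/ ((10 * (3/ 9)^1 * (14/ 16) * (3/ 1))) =39/ 385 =0.10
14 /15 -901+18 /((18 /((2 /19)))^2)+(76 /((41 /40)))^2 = 125550927787 /27307845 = 4597.61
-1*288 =-288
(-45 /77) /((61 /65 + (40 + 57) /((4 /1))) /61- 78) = 237900 /31583629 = 0.01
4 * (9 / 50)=18 / 25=0.72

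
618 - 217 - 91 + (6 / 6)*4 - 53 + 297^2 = 88470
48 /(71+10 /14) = 168 /251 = 0.67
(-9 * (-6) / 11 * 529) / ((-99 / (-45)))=142830 / 121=1180.41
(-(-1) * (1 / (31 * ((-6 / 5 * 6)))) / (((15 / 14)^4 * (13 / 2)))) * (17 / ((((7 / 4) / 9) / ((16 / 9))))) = -0.08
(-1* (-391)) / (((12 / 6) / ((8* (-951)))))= -1487364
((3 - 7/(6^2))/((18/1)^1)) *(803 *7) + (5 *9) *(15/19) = 11224099/12312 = 911.64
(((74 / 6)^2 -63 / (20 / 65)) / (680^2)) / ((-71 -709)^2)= -379 / 2025533952000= -0.00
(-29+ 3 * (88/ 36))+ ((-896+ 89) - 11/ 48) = -39787/ 48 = -828.90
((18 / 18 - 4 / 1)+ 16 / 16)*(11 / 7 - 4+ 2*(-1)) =62 / 7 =8.86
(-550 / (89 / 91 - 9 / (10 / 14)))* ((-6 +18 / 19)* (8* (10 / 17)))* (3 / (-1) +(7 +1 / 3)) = -1041040000 / 213503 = -4876.00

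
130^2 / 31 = 16900 / 31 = 545.16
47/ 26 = 1.81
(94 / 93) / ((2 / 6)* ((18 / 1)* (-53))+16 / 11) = -517 / 161913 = -0.00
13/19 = 0.68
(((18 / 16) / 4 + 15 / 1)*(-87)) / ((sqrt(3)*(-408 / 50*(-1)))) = -118175*sqrt(3) / 2176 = -94.06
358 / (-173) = -358 / 173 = -2.07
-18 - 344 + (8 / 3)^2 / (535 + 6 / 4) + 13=-3370165 / 9657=-348.99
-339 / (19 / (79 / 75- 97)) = 813148 / 475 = 1711.89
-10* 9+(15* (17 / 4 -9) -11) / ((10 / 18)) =-4761 / 20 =-238.05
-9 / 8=-1.12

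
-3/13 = -0.23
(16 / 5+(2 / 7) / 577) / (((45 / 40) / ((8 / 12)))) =1034144 / 545265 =1.90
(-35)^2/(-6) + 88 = -697/6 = -116.17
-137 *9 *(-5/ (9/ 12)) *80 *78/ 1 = 51292800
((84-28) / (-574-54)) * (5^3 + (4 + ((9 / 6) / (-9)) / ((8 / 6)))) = -7217 / 628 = -11.49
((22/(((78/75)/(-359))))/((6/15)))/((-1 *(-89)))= -493625/2314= -213.32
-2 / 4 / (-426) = 1 / 852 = 0.00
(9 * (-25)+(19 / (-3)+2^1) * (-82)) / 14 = 391 / 42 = 9.31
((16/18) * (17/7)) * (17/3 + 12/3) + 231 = 47603/189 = 251.87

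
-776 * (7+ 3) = -7760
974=974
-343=-343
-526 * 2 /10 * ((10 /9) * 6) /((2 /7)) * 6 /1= -14728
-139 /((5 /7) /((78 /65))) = -5838 /25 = -233.52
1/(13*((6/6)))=1/13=0.08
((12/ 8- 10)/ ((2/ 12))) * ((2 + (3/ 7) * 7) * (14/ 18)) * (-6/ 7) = 170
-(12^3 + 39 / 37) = -63975 / 37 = -1729.05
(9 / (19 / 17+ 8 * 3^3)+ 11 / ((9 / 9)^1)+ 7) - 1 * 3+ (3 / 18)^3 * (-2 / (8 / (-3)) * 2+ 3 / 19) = 15.05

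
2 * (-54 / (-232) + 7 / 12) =142 / 87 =1.63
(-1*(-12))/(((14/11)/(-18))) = -1188/7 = -169.71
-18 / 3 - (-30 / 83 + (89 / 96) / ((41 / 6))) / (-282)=-92138309 / 15354336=-6.00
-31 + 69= 38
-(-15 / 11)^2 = -225 / 121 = -1.86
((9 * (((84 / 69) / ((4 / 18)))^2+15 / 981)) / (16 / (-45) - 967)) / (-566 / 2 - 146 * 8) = 701203095 / 3642069477941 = 0.00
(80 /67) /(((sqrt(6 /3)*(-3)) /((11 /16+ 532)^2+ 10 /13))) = -4721712185*sqrt(2) /83616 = -79859.23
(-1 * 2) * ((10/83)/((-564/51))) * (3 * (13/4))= 3315/15604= 0.21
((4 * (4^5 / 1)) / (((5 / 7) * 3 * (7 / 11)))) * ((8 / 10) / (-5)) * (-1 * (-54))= -25952.26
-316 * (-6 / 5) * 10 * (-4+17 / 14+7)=111864 / 7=15980.57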